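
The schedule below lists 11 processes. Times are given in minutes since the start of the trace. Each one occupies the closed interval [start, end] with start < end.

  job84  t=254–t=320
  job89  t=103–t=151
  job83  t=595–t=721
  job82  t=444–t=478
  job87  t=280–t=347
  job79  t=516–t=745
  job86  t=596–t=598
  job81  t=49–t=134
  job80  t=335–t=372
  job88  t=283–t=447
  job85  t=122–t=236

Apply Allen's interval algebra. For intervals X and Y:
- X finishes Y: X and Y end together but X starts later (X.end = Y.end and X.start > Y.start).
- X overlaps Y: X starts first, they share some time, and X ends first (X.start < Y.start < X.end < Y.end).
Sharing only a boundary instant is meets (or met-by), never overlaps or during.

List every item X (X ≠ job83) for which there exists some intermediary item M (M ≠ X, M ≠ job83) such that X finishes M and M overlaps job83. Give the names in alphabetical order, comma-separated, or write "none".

Target job83 = [t=595, t=721].
Intermediaries M with M overlaps job83: none.
Union: none.

none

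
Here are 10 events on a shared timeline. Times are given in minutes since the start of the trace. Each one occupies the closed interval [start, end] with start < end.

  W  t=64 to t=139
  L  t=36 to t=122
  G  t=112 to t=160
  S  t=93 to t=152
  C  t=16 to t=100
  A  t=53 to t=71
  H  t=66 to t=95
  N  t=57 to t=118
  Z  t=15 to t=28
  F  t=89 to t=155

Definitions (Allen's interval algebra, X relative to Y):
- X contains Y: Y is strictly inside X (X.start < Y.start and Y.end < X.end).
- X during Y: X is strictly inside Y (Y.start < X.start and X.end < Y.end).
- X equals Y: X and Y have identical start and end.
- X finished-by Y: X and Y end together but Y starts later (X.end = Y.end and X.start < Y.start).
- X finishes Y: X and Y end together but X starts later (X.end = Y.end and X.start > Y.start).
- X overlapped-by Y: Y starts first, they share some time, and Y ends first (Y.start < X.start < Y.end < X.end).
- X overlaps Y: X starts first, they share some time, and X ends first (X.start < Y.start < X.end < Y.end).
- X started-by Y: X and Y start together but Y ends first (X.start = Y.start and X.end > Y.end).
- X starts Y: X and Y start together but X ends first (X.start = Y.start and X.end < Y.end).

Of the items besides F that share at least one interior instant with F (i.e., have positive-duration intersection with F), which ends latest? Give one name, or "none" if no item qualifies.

G

Target F = [t=89, t=155].
A [t=53, t=71] → before → excluded.
C [t=16, t=100] → overlaps → candidate.
G [t=112, t=160] → overlapped-by → candidate.
H [t=66, t=95] → overlaps → candidate.
L [t=36, t=122] → overlaps → candidate.
N [t=57, t=118] → overlaps → candidate.
S [t=93, t=152] → during → candidate.
W [t=64, t=139] → overlaps → candidate.
Z [t=15, t=28] → before → excluded.
Among candidates, latest end is t=160 → G.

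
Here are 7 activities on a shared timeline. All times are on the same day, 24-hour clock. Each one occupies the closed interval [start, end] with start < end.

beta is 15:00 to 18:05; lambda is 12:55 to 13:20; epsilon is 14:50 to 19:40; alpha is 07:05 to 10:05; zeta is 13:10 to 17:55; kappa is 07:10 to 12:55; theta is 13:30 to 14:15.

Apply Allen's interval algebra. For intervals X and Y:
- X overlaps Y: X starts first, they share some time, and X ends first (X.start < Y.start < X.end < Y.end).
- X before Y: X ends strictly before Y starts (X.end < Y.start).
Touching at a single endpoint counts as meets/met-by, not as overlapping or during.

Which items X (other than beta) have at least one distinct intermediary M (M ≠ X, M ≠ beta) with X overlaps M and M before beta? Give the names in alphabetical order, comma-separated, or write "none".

Target beta = [15:00, 18:05].
Intermediaries M with M before beta: alpha, kappa, lambda, theta.
Via alpha — items with X overlaps alpha: none.
Via kappa — items with X overlaps kappa: alpha.
Via lambda — items with X overlaps lambda: none.
Via theta — items with X overlaps theta: none.
Union: alpha.

alpha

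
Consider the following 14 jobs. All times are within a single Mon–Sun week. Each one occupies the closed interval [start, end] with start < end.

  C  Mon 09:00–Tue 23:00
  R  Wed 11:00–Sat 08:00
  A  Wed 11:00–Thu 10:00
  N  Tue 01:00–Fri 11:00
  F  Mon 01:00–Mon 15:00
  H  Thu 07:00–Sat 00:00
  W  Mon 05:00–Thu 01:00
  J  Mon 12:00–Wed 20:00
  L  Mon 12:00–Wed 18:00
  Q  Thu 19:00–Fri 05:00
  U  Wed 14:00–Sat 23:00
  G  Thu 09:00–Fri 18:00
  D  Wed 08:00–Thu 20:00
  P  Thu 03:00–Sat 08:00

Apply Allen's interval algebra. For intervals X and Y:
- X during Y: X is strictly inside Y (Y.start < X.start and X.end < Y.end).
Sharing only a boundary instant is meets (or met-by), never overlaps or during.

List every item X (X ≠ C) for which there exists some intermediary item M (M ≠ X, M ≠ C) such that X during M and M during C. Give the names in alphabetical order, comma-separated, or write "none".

Target C = [Mon 09:00, Tue 23:00].
Intermediaries M with M during C: none.
Union: none.

none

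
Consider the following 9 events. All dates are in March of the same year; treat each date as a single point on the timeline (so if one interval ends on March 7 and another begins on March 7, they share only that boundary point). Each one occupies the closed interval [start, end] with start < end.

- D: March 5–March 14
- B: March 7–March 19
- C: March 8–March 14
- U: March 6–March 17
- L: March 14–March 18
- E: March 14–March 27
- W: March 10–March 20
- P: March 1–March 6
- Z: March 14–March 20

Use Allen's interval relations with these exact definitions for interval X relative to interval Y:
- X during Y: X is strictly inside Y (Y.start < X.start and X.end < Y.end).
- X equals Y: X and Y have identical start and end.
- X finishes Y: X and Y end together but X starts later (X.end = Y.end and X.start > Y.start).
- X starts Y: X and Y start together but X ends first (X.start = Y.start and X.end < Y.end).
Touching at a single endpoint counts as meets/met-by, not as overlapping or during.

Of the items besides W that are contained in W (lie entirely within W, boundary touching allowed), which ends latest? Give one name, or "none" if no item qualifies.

Z

Target W = [March 10, March 20].
B [March 7, March 19] → overlaps → excluded.
C [March 8, March 14] → overlaps → excluded.
D [March 5, March 14] → overlaps → excluded.
E [March 14, March 27] → overlapped-by → excluded.
L [March 14, March 18] → during → candidate.
P [March 1, March 6] → before → excluded.
U [March 6, March 17] → overlaps → excluded.
Z [March 14, March 20] → finishes → candidate.
Among candidates, latest end is March 20 → Z.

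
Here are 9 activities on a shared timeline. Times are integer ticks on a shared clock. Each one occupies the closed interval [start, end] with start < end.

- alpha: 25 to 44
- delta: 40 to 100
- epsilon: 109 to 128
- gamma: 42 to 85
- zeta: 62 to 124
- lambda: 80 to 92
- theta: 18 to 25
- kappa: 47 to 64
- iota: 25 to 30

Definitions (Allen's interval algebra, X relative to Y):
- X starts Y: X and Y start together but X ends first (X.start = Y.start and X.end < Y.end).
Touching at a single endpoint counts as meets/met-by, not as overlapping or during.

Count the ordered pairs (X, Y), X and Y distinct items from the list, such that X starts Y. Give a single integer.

1

Checking all 72 ordered pairs for relation 'starts'; matching pairs in alphabetical order:
(iota, alpha): iota starts alpha ✓
Count: 1.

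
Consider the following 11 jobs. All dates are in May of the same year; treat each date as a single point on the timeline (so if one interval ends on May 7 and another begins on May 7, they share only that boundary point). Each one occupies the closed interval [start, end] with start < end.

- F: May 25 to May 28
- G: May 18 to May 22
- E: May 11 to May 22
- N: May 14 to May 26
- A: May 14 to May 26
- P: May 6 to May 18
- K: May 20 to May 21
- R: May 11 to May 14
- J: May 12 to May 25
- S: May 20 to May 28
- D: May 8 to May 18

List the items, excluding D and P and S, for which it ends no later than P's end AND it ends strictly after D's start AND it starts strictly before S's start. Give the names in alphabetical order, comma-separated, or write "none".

Conditions: its end is no later than P's end (X.end <= May 18) AND its end is strictly after D's start (X.end > May 8) AND its start is strictly before S's start (X.start < May 20).
A: end May 26 <= May 18? ✗; end May 26 > May 8? ✓; start May 14 < May 20? ✓ → no.
E: end May 22 <= May 18? ✗; end May 22 > May 8? ✓; start May 11 < May 20? ✓ → no.
F: end May 28 <= May 18? ✗; end May 28 > May 8? ✓; start May 25 < May 20? ✗ → no.
G: end May 22 <= May 18? ✗; end May 22 > May 8? ✓; start May 18 < May 20? ✓ → no.
J: end May 25 <= May 18? ✗; end May 25 > May 8? ✓; start May 12 < May 20? ✓ → no.
K: end May 21 <= May 18? ✗; end May 21 > May 8? ✓; start May 20 < May 20? ✗ → no.
N: end May 26 <= May 18? ✗; end May 26 > May 8? ✓; start May 14 < May 20? ✓ → no.
R: end May 14 <= May 18? ✓; end May 14 > May 8? ✓; start May 11 < May 20? ✓ → yes.
Result: R.

R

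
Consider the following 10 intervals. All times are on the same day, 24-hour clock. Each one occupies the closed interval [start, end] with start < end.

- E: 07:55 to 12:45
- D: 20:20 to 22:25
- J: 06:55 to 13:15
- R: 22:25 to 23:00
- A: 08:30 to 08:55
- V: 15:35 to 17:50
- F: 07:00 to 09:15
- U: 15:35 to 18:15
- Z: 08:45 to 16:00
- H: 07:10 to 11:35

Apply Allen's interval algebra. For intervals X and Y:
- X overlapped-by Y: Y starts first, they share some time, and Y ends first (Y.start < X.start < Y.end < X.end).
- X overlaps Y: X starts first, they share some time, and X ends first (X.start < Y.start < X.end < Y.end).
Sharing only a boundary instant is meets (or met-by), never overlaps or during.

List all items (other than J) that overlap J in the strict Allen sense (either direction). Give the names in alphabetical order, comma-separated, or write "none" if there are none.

Target J = [06:55, 13:15].
A [08:30, 08:55] → during → no.
D [20:20, 22:25] → after → no.
E [07:55, 12:45] → during → no.
F [07:00, 09:15] → during → no.
H [07:10, 11:35] → during → no.
R [22:25, 23:00] → after → no.
U [15:35, 18:15] → after → no.
V [15:35, 17:50] → after → no.
Z [08:45, 16:00] → overlapped-by → yes.
Result: Z.

Z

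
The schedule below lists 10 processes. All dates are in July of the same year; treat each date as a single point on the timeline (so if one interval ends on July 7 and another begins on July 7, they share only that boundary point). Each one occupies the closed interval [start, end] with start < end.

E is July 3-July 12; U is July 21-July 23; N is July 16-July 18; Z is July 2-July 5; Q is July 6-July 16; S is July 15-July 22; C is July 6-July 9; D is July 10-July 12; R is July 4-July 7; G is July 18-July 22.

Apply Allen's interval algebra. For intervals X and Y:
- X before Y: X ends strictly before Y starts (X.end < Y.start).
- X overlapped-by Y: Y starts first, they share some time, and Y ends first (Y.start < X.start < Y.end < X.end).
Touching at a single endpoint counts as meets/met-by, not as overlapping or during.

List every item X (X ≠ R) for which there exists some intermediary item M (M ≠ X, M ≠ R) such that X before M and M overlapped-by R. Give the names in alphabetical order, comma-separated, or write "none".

Target R = [July 4, July 7].
Intermediaries M with M overlapped-by R: C, Q.
Via C — items with X before C: Z.
Via Q — items with X before Q: Z.
Union: Z.

Z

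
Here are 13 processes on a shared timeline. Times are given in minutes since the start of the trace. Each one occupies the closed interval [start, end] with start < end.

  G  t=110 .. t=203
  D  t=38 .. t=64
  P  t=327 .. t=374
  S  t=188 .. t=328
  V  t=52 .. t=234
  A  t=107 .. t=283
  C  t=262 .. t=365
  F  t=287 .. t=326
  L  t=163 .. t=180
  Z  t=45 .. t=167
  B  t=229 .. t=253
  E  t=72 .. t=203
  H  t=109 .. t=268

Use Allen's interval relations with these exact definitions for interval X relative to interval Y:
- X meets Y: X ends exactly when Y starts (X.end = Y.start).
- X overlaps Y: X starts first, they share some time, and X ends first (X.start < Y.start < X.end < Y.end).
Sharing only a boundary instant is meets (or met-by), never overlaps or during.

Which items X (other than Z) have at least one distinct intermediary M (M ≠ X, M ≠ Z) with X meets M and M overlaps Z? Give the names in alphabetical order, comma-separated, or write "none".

none

Target Z = [t=45, t=167].
Intermediaries M with M overlaps Z: D.
Via D — items with X meets D: none.
Union: none.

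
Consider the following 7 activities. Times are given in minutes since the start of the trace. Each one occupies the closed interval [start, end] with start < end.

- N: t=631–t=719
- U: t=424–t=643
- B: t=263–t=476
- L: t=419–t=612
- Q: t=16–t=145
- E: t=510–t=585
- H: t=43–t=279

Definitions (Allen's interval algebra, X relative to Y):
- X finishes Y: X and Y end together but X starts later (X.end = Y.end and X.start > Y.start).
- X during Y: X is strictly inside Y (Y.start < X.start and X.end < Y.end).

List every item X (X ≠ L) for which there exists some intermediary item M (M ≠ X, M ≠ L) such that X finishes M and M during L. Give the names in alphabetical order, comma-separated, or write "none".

Target L = [t=419, t=612].
Intermediaries M with M during L: E.
Via E — items with X finishes E: none.
Union: none.

none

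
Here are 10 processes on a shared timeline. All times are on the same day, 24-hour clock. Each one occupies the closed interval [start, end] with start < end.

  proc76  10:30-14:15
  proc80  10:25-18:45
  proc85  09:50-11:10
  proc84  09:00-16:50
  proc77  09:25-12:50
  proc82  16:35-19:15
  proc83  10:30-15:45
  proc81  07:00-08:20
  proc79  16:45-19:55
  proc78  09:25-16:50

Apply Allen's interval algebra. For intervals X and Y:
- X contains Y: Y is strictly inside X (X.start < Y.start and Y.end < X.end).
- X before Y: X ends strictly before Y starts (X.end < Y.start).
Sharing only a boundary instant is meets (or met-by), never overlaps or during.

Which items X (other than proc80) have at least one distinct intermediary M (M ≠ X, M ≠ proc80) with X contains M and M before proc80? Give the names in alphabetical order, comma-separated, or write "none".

Target proc80 = [10:25, 18:45].
Intermediaries M with M before proc80: proc81.
Via proc81 — items with X contains proc81: none.
Union: none.

none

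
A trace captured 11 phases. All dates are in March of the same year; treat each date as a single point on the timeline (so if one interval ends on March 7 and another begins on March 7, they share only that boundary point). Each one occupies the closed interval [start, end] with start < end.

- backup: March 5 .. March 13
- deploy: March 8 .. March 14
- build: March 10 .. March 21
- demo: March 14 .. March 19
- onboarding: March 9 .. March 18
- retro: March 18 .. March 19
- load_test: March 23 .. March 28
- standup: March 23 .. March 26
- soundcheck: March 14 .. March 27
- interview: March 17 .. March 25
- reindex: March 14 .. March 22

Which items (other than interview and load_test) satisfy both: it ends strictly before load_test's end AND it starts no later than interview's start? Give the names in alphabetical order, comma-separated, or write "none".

Conditions: its end is strictly before load_test's end (X.end < March 28) AND its start is no later than interview's start (X.start <= March 17).
backup: end March 13 < March 28? ✓; start March 5 <= March 17? ✓ → yes.
build: end March 21 < March 28? ✓; start March 10 <= March 17? ✓ → yes.
demo: end March 19 < March 28? ✓; start March 14 <= March 17? ✓ → yes.
deploy: end March 14 < March 28? ✓; start March 8 <= March 17? ✓ → yes.
onboarding: end March 18 < March 28? ✓; start March 9 <= March 17? ✓ → yes.
reindex: end March 22 < March 28? ✓; start March 14 <= March 17? ✓ → yes.
retro: end March 19 < March 28? ✓; start March 18 <= March 17? ✗ → no.
soundcheck: end March 27 < March 28? ✓; start March 14 <= March 17? ✓ → yes.
standup: end March 26 < March 28? ✓; start March 23 <= March 17? ✗ → no.
Result: backup, build, demo, deploy, onboarding, reindex, soundcheck.

backup, build, demo, deploy, onboarding, reindex, soundcheck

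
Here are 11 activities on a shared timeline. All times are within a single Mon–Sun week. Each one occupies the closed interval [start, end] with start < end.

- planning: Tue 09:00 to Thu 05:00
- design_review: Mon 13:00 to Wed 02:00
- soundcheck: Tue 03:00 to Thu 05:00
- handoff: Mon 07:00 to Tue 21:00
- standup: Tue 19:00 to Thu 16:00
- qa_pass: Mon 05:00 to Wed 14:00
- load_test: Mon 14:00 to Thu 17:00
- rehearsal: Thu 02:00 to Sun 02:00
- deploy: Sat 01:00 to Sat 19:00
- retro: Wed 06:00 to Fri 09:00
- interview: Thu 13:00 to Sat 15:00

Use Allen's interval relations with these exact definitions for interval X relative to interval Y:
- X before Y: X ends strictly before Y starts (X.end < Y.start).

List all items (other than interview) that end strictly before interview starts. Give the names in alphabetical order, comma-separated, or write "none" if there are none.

design_review, handoff, planning, qa_pass, soundcheck

Target interview = [Thu 13:00, Sat 15:00].
deploy [Sat 01:00, Sat 19:00] → overlapped-by → no.
design_review [Mon 13:00, Wed 02:00] → before → yes.
handoff [Mon 07:00, Tue 21:00] → before → yes.
load_test [Mon 14:00, Thu 17:00] → overlaps → no.
planning [Tue 09:00, Thu 05:00] → before → yes.
qa_pass [Mon 05:00, Wed 14:00] → before → yes.
rehearsal [Thu 02:00, Sun 02:00] → contains → no.
retro [Wed 06:00, Fri 09:00] → overlaps → no.
soundcheck [Tue 03:00, Thu 05:00] → before → yes.
standup [Tue 19:00, Thu 16:00] → overlaps → no.
Result: design_review, handoff, planning, qa_pass, soundcheck.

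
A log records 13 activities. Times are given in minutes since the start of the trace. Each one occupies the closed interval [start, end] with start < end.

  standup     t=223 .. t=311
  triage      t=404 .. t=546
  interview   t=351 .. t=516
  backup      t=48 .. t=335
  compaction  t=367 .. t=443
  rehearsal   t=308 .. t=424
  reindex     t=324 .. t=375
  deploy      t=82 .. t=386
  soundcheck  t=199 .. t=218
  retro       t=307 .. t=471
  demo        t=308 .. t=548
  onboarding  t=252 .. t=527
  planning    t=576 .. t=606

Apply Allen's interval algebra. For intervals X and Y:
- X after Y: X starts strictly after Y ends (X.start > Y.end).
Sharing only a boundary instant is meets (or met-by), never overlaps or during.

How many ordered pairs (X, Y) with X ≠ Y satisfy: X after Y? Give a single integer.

Checking all 156 ordered pairs for relation 'after'; matching pairs in alphabetical order:
(compaction, backup): compaction after backup ✓
(compaction, soundcheck): compaction after soundcheck ✓
(compaction, standup): compaction after standup ✓
(demo, soundcheck): demo after soundcheck ✓
(interview, backup): interview after backup ✓
(interview, soundcheck): interview after soundcheck ✓
(interview, standup): interview after standup ✓
(onboarding, soundcheck): onboarding after soundcheck ✓
(planning, backup): planning after backup ✓
(planning, compaction): planning after compaction ✓
(planning, demo): planning after demo ✓
(planning, deploy): planning after deploy ✓
(planning, interview): planning after interview ✓
(planning, onboarding): planning after onboarding ✓
(planning, rehearsal): planning after rehearsal ✓
(planning, reindex): planning after reindex ✓
(planning, retro): planning after retro ✓
(planning, soundcheck): planning after soundcheck ✓
(planning, standup): planning after standup ✓
(planning, triage): planning after triage ✓
(rehearsal, soundcheck): rehearsal after soundcheck ✓
(reindex, soundcheck): reindex after soundcheck ✓
(reindex, standup): reindex after standup ✓
(retro, soundcheck): retro after soundcheck ✓
... plus 6 further pairs not listed.
Count: 30.

30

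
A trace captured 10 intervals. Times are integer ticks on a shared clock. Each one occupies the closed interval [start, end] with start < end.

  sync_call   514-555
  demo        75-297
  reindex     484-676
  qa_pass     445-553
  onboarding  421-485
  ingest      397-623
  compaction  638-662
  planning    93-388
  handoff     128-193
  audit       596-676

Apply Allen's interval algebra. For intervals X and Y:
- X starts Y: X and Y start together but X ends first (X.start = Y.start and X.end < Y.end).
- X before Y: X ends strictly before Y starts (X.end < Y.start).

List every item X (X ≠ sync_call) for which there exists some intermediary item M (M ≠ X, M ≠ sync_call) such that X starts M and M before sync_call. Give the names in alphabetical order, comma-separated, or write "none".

Target sync_call = [514, 555].
Intermediaries M with M before sync_call: demo, handoff, onboarding, planning.
Via demo — items with X starts demo: none.
Via handoff — items with X starts handoff: none.
Via onboarding — items with X starts onboarding: none.
Via planning — items with X starts planning: none.
Union: none.

none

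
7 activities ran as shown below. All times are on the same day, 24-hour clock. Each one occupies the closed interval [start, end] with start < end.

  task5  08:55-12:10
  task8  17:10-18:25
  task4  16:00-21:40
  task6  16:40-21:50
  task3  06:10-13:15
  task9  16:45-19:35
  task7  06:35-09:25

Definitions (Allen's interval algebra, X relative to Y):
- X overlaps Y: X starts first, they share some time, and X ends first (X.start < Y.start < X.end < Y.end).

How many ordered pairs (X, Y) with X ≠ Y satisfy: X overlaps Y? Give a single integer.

2

Checking all 42 ordered pairs for relation 'overlaps'; matching pairs in alphabetical order:
(task4, task6): task4 overlaps task6 ✓
(task7, task5): task7 overlaps task5 ✓
Count: 2.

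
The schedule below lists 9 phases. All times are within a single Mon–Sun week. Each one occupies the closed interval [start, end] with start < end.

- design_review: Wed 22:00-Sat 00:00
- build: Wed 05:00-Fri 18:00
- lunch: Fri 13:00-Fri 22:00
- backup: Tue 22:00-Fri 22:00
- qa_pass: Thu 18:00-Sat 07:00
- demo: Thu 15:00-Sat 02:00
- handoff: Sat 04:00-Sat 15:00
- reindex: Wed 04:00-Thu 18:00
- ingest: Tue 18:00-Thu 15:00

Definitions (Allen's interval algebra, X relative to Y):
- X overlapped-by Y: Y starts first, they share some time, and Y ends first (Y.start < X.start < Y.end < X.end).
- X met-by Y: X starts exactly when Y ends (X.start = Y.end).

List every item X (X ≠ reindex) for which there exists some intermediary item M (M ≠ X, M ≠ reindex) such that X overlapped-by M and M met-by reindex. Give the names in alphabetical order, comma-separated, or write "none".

Target reindex = [Wed 04:00, Thu 18:00].
Intermediaries M with M met-by reindex: qa_pass.
Via qa_pass — items with X overlapped-by qa_pass: handoff.
Union: handoff.

handoff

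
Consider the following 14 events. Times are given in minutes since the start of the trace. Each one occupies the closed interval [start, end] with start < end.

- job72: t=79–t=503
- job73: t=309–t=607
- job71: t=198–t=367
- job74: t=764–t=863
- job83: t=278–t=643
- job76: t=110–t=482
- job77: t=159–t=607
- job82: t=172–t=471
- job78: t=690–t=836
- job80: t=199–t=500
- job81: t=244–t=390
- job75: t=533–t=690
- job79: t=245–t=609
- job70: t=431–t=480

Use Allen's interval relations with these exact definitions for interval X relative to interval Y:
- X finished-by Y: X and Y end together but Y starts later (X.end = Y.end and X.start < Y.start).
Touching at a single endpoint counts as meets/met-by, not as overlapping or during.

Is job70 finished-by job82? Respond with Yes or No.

job70 = [t=431, t=480], job82 = [t=172, t=471].
Actual relation of job70 to job82: overlapped-by.
Asked whether 'finished-by' holds → No.

No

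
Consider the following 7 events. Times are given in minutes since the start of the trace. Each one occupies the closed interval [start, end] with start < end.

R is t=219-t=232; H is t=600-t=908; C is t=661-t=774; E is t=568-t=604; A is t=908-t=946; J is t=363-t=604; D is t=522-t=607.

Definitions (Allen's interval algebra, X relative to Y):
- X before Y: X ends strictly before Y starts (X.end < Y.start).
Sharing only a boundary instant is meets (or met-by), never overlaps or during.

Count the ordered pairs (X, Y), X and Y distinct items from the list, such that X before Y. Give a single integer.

13

Checking all 42 ordered pairs for relation 'before'; matching pairs in alphabetical order:
(C, A): C before A ✓
(D, A): D before A ✓
(D, C): D before C ✓
(E, A): E before A ✓
(E, C): E before C ✓
(J, A): J before A ✓
(J, C): J before C ✓
(R, A): R before A ✓
(R, C): R before C ✓
(R, D): R before D ✓
(R, E): R before E ✓
(R, H): R before H ✓
(R, J): R before J ✓
Count: 13.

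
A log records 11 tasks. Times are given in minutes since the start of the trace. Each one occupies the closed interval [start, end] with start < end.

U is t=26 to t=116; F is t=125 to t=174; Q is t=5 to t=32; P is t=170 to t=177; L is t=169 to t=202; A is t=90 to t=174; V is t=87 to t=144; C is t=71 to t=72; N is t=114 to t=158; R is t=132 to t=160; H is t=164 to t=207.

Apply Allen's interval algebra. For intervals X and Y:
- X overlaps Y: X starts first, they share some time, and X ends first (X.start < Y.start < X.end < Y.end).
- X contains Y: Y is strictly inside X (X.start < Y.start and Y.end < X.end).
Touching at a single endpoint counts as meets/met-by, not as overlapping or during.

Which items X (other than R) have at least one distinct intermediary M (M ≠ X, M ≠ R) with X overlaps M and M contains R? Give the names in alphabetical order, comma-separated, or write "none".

Target R = [t=132, t=160].
Intermediaries M with M contains R: A, F.
Via A — items with X overlaps A: U, V.
Via F — items with X overlaps F: N, V.
Union: N, U, V.

N, U, V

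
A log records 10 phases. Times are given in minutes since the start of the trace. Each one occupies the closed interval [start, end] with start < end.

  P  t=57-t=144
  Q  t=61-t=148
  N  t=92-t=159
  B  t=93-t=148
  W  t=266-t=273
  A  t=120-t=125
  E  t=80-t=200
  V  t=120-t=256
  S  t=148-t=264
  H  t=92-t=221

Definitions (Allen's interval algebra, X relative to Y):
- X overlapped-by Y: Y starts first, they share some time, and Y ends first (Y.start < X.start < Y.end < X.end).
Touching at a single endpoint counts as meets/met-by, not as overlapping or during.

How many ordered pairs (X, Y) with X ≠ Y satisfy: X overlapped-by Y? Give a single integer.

Checking all 90 ordered pairs for relation 'overlapped-by'; matching pairs in alphabetical order:
(B, P): B overlapped-by P ✓
(E, P): E overlapped-by P ✓
(E, Q): E overlapped-by Q ✓
(H, E): H overlapped-by E ✓
(H, P): H overlapped-by P ✓
(H, Q): H overlapped-by Q ✓
(N, P): N overlapped-by P ✓
(N, Q): N overlapped-by Q ✓
(Q, P): Q overlapped-by P ✓
(S, E): S overlapped-by E ✓
(S, H): S overlapped-by H ✓
(S, N): S overlapped-by N ✓
(S, V): S overlapped-by V ✓
(V, B): V overlapped-by B ✓
(V, E): V overlapped-by E ✓
(V, H): V overlapped-by H ✓
(V, N): V overlapped-by N ✓
(V, P): V overlapped-by P ✓
(V, Q): V overlapped-by Q ✓
Count: 19.

19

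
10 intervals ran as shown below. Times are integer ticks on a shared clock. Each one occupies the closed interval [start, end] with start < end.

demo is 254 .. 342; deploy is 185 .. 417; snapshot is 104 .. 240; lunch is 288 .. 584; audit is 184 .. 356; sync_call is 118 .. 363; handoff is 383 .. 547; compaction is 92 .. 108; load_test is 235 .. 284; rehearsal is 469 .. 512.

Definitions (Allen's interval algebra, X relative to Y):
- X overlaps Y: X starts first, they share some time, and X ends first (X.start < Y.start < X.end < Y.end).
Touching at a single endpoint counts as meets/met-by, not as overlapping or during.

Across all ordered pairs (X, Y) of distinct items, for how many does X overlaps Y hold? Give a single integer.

13

Checking all 90 ordered pairs for relation 'overlaps'; matching pairs in alphabetical order:
(audit, deploy): audit overlaps deploy ✓
(audit, lunch): audit overlaps lunch ✓
(compaction, snapshot): compaction overlaps snapshot ✓
(demo, lunch): demo overlaps lunch ✓
(deploy, handoff): deploy overlaps handoff ✓
(deploy, lunch): deploy overlaps lunch ✓
(load_test, demo): load_test overlaps demo ✓
(snapshot, audit): snapshot overlaps audit ✓
(snapshot, deploy): snapshot overlaps deploy ✓
(snapshot, load_test): snapshot overlaps load_test ✓
(snapshot, sync_call): snapshot overlaps sync_call ✓
(sync_call, deploy): sync_call overlaps deploy ✓
(sync_call, lunch): sync_call overlaps lunch ✓
Count: 13.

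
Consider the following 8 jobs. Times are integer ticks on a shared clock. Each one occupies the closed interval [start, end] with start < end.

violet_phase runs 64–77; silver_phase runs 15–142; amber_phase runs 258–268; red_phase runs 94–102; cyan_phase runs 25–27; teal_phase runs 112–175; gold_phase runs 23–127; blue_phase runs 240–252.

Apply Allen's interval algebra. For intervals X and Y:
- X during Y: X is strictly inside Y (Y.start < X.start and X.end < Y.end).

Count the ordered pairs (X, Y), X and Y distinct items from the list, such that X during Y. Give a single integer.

Checking all 56 ordered pairs for relation 'during'; matching pairs in alphabetical order:
(cyan_phase, gold_phase): cyan_phase during gold_phase ✓
(cyan_phase, silver_phase): cyan_phase during silver_phase ✓
(gold_phase, silver_phase): gold_phase during silver_phase ✓
(red_phase, gold_phase): red_phase during gold_phase ✓
(red_phase, silver_phase): red_phase during silver_phase ✓
(violet_phase, gold_phase): violet_phase during gold_phase ✓
(violet_phase, silver_phase): violet_phase during silver_phase ✓
Count: 7.

7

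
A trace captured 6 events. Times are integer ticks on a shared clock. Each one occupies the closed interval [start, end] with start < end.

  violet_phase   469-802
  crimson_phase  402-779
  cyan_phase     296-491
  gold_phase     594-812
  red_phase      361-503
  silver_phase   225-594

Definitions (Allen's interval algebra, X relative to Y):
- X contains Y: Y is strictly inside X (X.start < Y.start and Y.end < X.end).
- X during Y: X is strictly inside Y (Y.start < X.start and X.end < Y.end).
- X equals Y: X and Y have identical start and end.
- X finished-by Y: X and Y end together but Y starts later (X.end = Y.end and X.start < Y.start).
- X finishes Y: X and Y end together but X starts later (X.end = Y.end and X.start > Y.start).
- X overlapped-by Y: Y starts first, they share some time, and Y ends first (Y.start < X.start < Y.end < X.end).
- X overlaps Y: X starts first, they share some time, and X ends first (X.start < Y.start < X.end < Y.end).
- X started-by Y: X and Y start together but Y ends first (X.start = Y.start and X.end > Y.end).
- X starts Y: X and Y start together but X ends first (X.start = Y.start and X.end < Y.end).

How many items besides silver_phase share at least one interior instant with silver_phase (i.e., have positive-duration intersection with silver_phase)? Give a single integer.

4

Target silver_phase = [225, 594].
crimson_phase [402, 779] → overlapped-by → counts.
cyan_phase [296, 491] → during → counts.
gold_phase [594, 812] → met-by → no.
red_phase [361, 503] → during → counts.
violet_phase [469, 802] → overlapped-by → counts.
Total: 4.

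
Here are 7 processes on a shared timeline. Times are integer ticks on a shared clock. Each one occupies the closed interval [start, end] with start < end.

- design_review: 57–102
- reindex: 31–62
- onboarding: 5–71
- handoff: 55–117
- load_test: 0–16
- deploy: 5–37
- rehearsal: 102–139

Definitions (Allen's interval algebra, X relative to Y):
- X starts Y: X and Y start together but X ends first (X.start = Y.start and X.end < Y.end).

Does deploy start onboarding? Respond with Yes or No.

Yes

deploy = [5, 37], onboarding = [5, 71].
Actual relation of deploy to onboarding: starts.
Asked whether 'starts' holds → Yes.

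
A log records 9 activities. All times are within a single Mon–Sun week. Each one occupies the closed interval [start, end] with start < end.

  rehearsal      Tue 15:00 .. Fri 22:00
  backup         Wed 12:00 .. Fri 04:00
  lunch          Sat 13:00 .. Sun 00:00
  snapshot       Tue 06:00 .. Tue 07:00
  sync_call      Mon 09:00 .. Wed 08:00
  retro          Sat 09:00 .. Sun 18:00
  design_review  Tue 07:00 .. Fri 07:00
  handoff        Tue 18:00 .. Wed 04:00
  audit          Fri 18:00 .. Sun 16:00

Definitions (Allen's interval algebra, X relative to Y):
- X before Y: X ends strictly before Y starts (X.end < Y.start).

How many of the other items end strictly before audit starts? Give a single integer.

Target audit = [Fri 18:00, Sun 16:00].
backup [Wed 12:00, Fri 04:00] → before → counts.
design_review [Tue 07:00, Fri 07:00] → before → counts.
handoff [Tue 18:00, Wed 04:00] → before → counts.
lunch [Sat 13:00, Sun 00:00] → during → no.
rehearsal [Tue 15:00, Fri 22:00] → overlaps → no.
retro [Sat 09:00, Sun 18:00] → overlapped-by → no.
snapshot [Tue 06:00, Tue 07:00] → before → counts.
sync_call [Mon 09:00, Wed 08:00] → before → counts.
Total: 5.

5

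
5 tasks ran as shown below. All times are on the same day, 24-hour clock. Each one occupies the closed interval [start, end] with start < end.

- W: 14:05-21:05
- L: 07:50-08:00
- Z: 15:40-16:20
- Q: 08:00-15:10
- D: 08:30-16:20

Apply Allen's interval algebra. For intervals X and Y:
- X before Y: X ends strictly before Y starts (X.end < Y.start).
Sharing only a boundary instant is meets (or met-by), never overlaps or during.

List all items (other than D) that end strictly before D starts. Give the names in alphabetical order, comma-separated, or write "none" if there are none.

Target D = [08:30, 16:20].
L [07:50, 08:00] → before → yes.
Q [08:00, 15:10] → overlaps → no.
W [14:05, 21:05] → overlapped-by → no.
Z [15:40, 16:20] → finishes → no.
Result: L.

L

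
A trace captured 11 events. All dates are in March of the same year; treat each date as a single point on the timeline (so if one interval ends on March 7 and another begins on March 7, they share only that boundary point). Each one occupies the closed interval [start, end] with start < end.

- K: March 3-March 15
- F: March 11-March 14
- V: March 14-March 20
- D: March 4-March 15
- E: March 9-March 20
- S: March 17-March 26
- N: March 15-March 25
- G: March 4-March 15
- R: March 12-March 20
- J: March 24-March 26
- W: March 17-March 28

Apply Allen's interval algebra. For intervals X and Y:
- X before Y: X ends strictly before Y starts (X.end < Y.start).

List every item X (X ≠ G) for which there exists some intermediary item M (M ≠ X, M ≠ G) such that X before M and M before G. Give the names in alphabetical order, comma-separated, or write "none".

Target G = [March 4, March 15].
Intermediaries M with M before G: none.
Union: none.

none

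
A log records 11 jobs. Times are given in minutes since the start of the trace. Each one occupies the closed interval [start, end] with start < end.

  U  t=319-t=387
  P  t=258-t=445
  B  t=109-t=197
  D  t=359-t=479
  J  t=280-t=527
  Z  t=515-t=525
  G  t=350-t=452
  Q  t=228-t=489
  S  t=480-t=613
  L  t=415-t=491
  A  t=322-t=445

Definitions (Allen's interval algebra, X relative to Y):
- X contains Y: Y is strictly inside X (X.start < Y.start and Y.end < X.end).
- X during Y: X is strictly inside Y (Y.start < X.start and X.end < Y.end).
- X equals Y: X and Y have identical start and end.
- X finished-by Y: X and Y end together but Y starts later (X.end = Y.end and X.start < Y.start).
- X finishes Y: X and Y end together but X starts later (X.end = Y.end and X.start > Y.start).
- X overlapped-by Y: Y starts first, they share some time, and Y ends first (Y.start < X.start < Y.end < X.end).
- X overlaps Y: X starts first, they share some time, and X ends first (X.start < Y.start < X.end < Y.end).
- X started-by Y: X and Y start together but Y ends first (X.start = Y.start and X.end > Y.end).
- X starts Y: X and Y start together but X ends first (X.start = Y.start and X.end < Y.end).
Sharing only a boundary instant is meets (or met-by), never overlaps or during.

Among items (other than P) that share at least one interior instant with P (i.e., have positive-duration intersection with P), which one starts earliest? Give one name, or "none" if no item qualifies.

Target P = [t=258, t=445].
A [t=322, t=445] → finishes → candidate.
B [t=109, t=197] → before → excluded.
D [t=359, t=479] → overlapped-by → candidate.
G [t=350, t=452] → overlapped-by → candidate.
J [t=280, t=527] → overlapped-by → candidate.
L [t=415, t=491] → overlapped-by → candidate.
Q [t=228, t=489] → contains → candidate.
S [t=480, t=613] → after → excluded.
U [t=319, t=387] → during → candidate.
Z [t=515, t=525] → after → excluded.
Among candidates, earliest start is t=228 → Q.

Q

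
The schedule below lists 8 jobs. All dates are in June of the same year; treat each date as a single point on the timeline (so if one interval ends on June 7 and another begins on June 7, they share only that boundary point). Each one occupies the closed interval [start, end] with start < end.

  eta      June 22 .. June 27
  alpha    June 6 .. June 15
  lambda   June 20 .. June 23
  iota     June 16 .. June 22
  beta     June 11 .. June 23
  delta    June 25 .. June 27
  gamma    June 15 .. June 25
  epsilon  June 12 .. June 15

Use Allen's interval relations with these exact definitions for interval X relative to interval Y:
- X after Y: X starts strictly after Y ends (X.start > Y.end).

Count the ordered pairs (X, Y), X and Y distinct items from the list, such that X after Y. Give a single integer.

11

Checking all 56 ordered pairs for relation 'after'; matching pairs in alphabetical order:
(delta, alpha): delta after alpha ✓
(delta, beta): delta after beta ✓
(delta, epsilon): delta after epsilon ✓
(delta, iota): delta after iota ✓
(delta, lambda): delta after lambda ✓
(eta, alpha): eta after alpha ✓
(eta, epsilon): eta after epsilon ✓
(iota, alpha): iota after alpha ✓
(iota, epsilon): iota after epsilon ✓
(lambda, alpha): lambda after alpha ✓
(lambda, epsilon): lambda after epsilon ✓
Count: 11.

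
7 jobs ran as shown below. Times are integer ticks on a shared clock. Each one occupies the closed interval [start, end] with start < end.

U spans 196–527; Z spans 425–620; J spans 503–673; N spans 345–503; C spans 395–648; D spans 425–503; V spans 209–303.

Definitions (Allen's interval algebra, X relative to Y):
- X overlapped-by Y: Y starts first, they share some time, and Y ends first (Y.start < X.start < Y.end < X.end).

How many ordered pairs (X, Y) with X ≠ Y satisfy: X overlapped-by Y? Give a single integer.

7

Checking all 42 ordered pairs for relation 'overlapped-by'; matching pairs in alphabetical order:
(C, N): C overlapped-by N ✓
(C, U): C overlapped-by U ✓
(J, C): J overlapped-by C ✓
(J, U): J overlapped-by U ✓
(J, Z): J overlapped-by Z ✓
(Z, N): Z overlapped-by N ✓
(Z, U): Z overlapped-by U ✓
Count: 7.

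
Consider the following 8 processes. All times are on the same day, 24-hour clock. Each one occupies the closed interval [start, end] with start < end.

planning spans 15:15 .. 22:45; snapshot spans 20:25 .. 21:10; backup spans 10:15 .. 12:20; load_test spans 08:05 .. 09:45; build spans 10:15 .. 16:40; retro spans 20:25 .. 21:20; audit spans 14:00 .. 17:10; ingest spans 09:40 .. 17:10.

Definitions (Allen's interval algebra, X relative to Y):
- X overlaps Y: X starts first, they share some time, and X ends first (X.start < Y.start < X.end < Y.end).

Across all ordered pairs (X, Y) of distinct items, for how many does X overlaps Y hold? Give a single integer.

Checking all 56 ordered pairs for relation 'overlaps'; matching pairs in alphabetical order:
(audit, planning): audit overlaps planning ✓
(build, audit): build overlaps audit ✓
(build, planning): build overlaps planning ✓
(ingest, planning): ingest overlaps planning ✓
(load_test, ingest): load_test overlaps ingest ✓
Count: 5.

5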